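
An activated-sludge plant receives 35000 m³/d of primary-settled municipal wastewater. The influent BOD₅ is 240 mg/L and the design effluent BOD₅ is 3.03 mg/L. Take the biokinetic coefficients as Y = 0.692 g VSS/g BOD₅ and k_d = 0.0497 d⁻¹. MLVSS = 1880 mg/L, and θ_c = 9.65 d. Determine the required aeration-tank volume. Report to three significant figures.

Steady-state biomass mass balance: V·X·(1 + k_d·θ_c) = Y·Q·(S₀ − S)·θ_c, so V = 0.692 × 35000 × (240 − 3.03) × 9.65 / [1880 × (1 + 0.0497 × 9.65)] = 5.54×10^7 / 2782 = 19911 m³.

V ≈ 19900 m³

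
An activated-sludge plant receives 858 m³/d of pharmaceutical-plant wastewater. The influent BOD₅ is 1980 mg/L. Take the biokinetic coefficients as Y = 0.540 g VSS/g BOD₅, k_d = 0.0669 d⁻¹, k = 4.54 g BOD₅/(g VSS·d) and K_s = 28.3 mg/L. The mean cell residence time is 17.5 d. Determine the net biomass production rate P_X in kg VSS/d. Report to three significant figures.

P_X ≈ 422 kg VSS/d

Effluent substrate depends only on kinetics and SRT: S = K_s(1 + k_d θ_c) / [θ_c(Yk − k_d) − 1] = 28.3 × (1 + 0.0669 × 17.5) / [17.5 × (0.540 × 4.54 − 0.0669) − 1] = 61.43 / 40.73 = 1.508 mg/L.
Y_obs = Y / (1 + k_d θ_c) = 0.540 / (1 + 0.0669 × 17.5) = 0.540 / 2.171 = 0.2488.
Q·(S₀ − S) = 858 × (1980 − 1.51) × 10⁻³ = 1698 kg/d removed.
Biomass produced: P_X = Y_obs·Q·ΔS = 0.2488 × 1698 ≈ 422.3 kg VSS/d.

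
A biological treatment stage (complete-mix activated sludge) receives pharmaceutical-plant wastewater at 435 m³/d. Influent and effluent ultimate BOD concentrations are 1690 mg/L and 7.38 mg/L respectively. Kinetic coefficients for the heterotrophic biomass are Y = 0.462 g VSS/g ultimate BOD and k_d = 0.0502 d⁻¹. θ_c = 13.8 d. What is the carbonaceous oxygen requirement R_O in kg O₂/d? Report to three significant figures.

R_O ≈ 448 kg O₂/d

Observed yield with endogenous decay: Y_obs = Y / (1 + k_d·θ_c) = 0.462 / (1 + 0.0502 × 13.8) = 0.462 / 1.693 = 0.2729 g VSS/g ultimate BOD.
Substrate removed = Q·(S₀ − S) = 435 m³/d × (1690 − 7.38) g/m³ = 7.32×10^5 g/d = 731.9 kg/d.
Net sludge production P_X = 0.2729 × 731.9 = 199.8 kg VSS/d.
R_O = Q·(S₀ − S) − 1.42·P_X = 731.9 − 1.42 × 199.8 = 448.3 kg O₂/d.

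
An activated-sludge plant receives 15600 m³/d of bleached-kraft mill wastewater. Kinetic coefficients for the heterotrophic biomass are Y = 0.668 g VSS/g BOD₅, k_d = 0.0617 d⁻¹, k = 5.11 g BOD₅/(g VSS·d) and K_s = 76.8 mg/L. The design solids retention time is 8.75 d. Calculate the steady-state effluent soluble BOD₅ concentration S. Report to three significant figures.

S ≈ 4.17 mg/L

From the Monod/SRT balance for a CMAS, S = K_s·(1+k_d θ_c)/[θ_c·(Y k − k_d) − 1] = 76.8 × (1 + 0.0617 × 8.75) / [8.75 × (0.668 × 5.11 − 0.0617) − 1] = 118.3 / 28.33 = 4.175 mg/L.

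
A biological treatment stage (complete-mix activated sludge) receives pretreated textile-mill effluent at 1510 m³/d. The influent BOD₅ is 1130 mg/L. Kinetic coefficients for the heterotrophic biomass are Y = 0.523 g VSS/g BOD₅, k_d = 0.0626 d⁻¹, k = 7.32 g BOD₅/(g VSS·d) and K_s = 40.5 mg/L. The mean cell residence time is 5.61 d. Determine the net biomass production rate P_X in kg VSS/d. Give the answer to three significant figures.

P_X ≈ 659 kg VSS/d

From the Monod/SRT balance for a CMAS, S = K_s·(1+k_d θ_c)/[θ_c·(Y k − k_d) − 1] = 40.5 × (1 + 0.0626 × 5.61) / [5.61 × (0.523 × 7.32 − 0.0626) − 1] = 54.72 / 20.13 = 2.719 mg/L.
Correct the yield for decay: Y_obs = Y/(1 + k_d θ_c) = 0.523 / (1 + 0.0626 × 5.61) = 0.523 / 1.351 = 0.3871.
Mass of BOD₅ removed per day: Q(S₀ − S) = 1510 × 1127 g/m³ = 1702 kg/d.
So the net sludge growth is P_X = 0.3871 × 1702 = 658.9 kg VSS/d.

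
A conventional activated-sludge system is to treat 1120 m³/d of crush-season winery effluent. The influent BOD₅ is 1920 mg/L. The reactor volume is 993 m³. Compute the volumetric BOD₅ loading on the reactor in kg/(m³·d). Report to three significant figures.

Applied BOD₅ load per unit volume = Q·S₀/V = (1120 × 1920/1000)/993.0 = 2.166 kg BOD₅·m⁻³·d⁻¹.

L_v ≈ 2.17 kg BOD₅/(m³·d)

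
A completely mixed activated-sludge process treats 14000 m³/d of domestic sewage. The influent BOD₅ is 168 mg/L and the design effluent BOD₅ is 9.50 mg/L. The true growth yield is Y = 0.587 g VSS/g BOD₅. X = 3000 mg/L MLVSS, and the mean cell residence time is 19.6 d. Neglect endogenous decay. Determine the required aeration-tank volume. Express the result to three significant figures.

Biomass mass balance (decay neglected): V·X = Y·Q·(S₀ − S)·θ_c, so V = 0.587 × 14000 × (168 − 9.50) × 19.6 / 3000 = 8510 m³.

V ≈ 8510 m³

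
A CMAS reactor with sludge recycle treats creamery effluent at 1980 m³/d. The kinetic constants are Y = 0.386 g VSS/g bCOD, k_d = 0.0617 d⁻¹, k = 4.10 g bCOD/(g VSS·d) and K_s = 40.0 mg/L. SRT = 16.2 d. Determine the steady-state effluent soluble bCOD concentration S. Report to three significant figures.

From the Monod/SRT balance for a CMAS, S = K_s·(1+k_d θ_c)/[θ_c·(Y k − k_d) − 1] = 40.0 × (1 + 0.0617 × 16.2) / [16.2 × (0.386 × 4.10 − 0.0617) − 1] = 79.98 / 23.64 = 3.384 mg/L.

S ≈ 3.38 mg/L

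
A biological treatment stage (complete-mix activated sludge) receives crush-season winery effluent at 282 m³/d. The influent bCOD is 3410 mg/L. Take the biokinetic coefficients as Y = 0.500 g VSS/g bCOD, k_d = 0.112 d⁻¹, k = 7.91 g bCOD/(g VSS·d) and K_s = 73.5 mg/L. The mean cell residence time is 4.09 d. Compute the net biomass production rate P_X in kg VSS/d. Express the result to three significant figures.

P_X ≈ 329 kg VSS/d

For a completely mixed reactor with recycle the Lawrence–McCarty relation gives S = K_s·(1 + k_d·θ_c) / [θ_c·(Y·k − k_d) − 1] = 73.5 × (1 + 0.112 × 4.09) / [4.09 × (0.500 × 7.91 − 0.112) − 1] = 107.2 / 14.72 = 7.282 mg/L.
Observed yield with endogenous decay: Y_obs = Y / (1 + k_d·θ_c) = 0.500 / (1 + 0.112 × 4.09) = 0.500 / 1.458 = 0.3429 g VSS/g bCOD.
Q·(S₀ − S) = 282 × (3410 − 7.28) × 10⁻³ = 959.6 kg/d removed.
So the net sludge growth is P_X = 0.3429 × 959.6 = 329.1 kg VSS/d.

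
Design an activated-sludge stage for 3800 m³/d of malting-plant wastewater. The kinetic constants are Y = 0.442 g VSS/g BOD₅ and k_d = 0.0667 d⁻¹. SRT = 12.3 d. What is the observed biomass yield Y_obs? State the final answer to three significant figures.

Y_obs ≈ 0.243 g VSS/g BOD₅

Y_obs = Y / (1 + k_d θ_c) = 0.442 / (1 + 0.0667 × 12.3) = 0.442 / 1.820 = 0.2428.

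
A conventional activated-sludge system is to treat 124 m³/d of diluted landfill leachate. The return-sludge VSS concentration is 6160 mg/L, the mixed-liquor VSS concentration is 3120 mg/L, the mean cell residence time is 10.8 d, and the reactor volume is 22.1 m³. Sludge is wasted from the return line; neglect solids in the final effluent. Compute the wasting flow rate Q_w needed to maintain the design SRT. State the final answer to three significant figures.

Q_w = (V·X)/(θ_c X_r) = 22.10 × 3120 / (10.8 × 6160) = 1.036 m³/d.

Q_w ≈ 1.04 m³/d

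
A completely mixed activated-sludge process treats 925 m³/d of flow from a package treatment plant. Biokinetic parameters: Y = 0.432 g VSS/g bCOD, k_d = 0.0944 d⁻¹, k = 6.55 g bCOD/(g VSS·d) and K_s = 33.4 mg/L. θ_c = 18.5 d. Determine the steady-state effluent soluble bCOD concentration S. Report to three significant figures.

S ≈ 1.85 mg/L

Effluent substrate depends only on kinetics and SRT: S = K_s(1 + k_d θ_c) / [θ_c(Yk − k_d) − 1] = 33.4 × (1 + 0.0944 × 18.5) / [18.5 × (0.432 × 6.55 − 0.0944) − 1] = 91.73 / 49.60 = 1.849 mg/L.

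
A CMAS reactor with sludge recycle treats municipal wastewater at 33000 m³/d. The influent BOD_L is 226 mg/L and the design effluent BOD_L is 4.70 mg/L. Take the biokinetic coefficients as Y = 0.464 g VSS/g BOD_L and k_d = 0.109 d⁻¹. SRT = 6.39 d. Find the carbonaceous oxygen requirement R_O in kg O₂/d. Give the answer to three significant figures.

R_O ≈ 4470 kg O₂/d

Correct the yield for decay: Y_obs = Y/(1 + k_d θ_c) = 0.464 / (1 + 0.109 × 6.39) = 0.464 / 1.697 = 0.2735.
ΔS = 226 − 4.70 = 221.3 mg/L, so the substrate removal rate is 33000 × 221.3/1000 = 7303 kg BOD_L/d.
Net sludge production P_X = 0.2735 × 7303 = 1997 kg VSS/d.
Carbonaceous O₂ demand = substrate oxidised − cell-mass equivalent = 7303 − 1.42 × 1997 = 4467 kg O₂/d.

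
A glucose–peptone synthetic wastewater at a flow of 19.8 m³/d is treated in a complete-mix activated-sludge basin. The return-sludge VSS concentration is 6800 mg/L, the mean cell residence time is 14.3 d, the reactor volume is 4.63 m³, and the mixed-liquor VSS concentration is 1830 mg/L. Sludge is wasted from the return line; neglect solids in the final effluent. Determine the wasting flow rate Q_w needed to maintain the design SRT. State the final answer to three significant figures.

Q_w ≈ 0.0871 m³/d

θ_c = V·X/(Q_w·X_r) when wasting from the recycle, so Q_w = V·X/(θ_c·X_r) = 4.630 × 1830 / (14.3 × 6800) = 0.08713 m³/d.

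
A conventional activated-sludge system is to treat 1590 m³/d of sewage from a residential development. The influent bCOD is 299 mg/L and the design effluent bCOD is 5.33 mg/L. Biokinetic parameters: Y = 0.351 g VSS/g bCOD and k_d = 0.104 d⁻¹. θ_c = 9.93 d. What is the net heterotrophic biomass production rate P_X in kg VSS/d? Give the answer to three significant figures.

Correct the yield for decay: Y_obs = Y/(1 + k_d θ_c) = 0.351 / (1 + 0.104 × 9.93) = 0.351 / 2.033 = 0.1727.
Mass of bCOD removed per day: Q(S₀ − S) = 1590 × 293.7 g/m³ = 466.9 kg/d.
Net biomass production P_X = Y_obs × Q·(S₀ − S) = 0.1727 × 466.9 = 80.63 kg VSS/d.

P_X ≈ 80.6 kg VSS/d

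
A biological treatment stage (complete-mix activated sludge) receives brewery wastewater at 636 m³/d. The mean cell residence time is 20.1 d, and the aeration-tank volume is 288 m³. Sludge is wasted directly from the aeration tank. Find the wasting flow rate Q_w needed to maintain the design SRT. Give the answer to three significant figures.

Wasting from the aeration tank: Q_w = V / θ_c = 288.0 / 20.1 = 14.33 m³/d.

Q_w ≈ 14.3 m³/d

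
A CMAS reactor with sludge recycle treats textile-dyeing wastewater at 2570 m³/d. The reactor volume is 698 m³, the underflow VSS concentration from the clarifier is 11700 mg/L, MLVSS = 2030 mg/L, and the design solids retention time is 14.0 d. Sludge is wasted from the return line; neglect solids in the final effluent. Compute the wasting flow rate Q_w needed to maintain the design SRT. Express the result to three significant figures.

θ_c = V·X/(Q_w·X_r) when wasting from the recycle, so Q_w = V·X/(θ_c·X_r) = 698.0 × 2030 / (14.0 × 11700) = 8.650 m³/d.

Q_w ≈ 8.65 m³/d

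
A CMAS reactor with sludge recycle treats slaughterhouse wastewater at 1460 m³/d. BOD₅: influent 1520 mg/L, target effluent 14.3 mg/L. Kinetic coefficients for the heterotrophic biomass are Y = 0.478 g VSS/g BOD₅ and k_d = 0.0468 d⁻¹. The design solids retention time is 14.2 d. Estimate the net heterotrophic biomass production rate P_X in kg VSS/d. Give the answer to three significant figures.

The observed yield is Y_obs = Y/(1 + k_d·θ_c) = 0.478 / (1 + 0.0468 × 14.2) = 0.478 / 1.665 = 0.2872 g VSS per g BOD₅ removed.
Q·(S₀ − S) = 1460 × (1520 − 14.3) × 10⁻³ = 2198 kg/d removed.
So the net sludge growth is P_X = 0.2872 × 2198 = 631.3 kg VSS/d.

P_X ≈ 631 kg VSS/d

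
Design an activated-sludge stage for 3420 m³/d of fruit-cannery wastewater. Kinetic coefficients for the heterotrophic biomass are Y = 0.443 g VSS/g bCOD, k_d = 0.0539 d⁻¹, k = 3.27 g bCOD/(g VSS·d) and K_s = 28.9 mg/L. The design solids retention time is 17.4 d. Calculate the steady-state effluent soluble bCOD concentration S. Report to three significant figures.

Effluent substrate depends only on kinetics and SRT: S = K_s(1 + k_d θ_c) / [θ_c(Yk − k_d) − 1] = 28.9 × (1 + 0.0539 × 17.4) / [17.4 × (0.443 × 3.27 − 0.0539) − 1] = 56.00 / 23.27 = 2.407 mg/L.

S ≈ 2.41 mg/L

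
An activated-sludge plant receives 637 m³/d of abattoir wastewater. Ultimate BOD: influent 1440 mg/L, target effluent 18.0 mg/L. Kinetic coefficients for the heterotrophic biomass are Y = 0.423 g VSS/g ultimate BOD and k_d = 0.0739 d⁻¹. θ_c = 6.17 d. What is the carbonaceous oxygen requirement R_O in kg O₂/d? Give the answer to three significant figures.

Y_obs = Y / (1 + k_d θ_c) = 0.423 / (1 + 0.0739 × 6.17) = 0.423 / 1.456 = 0.2905.
Substrate removed = Q·(S₀ − S) = 637 m³/d × (1440 − 18.0) g/m³ = 9.06×10^5 g/d = 905.8 kg/d.
Net sludge production P_X = 0.2905 × 905.8 = 263.2 kg VSS/d.
R_O = Q·(S₀ − S) − 1.42·P_X = 905.8 − 1.42 × 263.2 = 532.1 kg O₂/d.

R_O ≈ 532 kg O₂/d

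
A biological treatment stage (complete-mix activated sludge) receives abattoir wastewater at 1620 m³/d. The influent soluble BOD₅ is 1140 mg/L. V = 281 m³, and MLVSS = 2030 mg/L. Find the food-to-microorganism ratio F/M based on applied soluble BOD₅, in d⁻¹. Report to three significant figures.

F/M = applied load / biomass = Q·S₀/(V·X) = 1620 × 1140 / (281.0 × 2030) = 3.238 d⁻¹.

F/M ≈ 3.24 d⁻¹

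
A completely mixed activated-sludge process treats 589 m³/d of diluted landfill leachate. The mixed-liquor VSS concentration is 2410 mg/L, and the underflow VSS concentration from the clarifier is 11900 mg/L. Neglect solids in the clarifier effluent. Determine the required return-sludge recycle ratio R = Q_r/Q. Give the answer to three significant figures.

R = Q_r/Q = X/(X_r − X) = 2410 / (11900 − 2410) = 0.2540.

R ≈ 0.254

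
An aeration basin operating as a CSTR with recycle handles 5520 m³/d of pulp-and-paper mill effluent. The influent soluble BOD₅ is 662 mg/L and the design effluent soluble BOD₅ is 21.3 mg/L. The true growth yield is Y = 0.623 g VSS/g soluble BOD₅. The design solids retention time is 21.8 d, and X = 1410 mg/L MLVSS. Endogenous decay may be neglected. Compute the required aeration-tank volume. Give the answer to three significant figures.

V·X = Y·Q·ΔS·θ_c gives V = 0.623 × 5520 × (662 − 21.3) × 21.8 / 1410 = 34066 m³.

V ≈ 34100 m³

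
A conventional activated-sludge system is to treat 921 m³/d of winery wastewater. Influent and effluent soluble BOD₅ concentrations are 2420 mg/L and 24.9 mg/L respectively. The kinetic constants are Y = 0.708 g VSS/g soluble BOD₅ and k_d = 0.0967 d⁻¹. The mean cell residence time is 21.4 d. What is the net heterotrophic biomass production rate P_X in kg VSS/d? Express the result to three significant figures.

P_X ≈ 509 kg VSS/d

Y_obs = Y / (1 + k_d θ_c) = 0.708 / (1 + 0.0967 × 21.4) = 0.708 / 3.069 = 0.2307.
Q·(S₀ − S) = 921 × (2420 − 24.9) × 10⁻³ = 2206 kg/d removed.
Biomass produced: P_X = Y_obs·Q·ΔS = 0.2307 × 2206 ≈ 508.8 kg VSS/d.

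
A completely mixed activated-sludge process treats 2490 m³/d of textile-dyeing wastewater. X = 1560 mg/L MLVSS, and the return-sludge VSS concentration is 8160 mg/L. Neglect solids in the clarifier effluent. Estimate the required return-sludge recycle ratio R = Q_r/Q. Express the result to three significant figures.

R ≈ 0.236

Mass balance around the secondary clarifier (neglecting effluent solids): R = X / (X_r − X) = 1560 / (8160 − 1560) = 0.2364.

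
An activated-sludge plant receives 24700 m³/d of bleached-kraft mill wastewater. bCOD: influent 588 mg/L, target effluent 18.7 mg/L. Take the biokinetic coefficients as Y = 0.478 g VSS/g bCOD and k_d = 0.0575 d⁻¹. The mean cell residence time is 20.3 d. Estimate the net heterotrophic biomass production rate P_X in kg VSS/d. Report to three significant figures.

Y_obs = Y / (1 + k_d θ_c) = 0.478 / (1 + 0.0575 × 20.3) = 0.478 / 2.167 = 0.2206.
Q·(S₀ − S) = 24700 × (588 − 18.7) × 10⁻³ = 14062 kg/d removed.
Biomass produced: P_X = Y_obs·Q·ΔS = 0.2206 × 14062 ≈ 3101 kg VSS/d.

P_X ≈ 3100 kg VSS/d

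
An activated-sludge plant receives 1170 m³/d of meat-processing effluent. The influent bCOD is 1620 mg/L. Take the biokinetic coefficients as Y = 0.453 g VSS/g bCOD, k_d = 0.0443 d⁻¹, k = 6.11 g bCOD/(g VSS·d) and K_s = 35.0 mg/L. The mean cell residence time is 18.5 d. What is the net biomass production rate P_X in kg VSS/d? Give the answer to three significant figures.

P_X ≈ 472 kg VSS/d

From the Monod/SRT balance for a CMAS, S = K_s·(1+k_d θ_c)/[θ_c·(Y k − k_d) − 1] = 35.0 × (1 + 0.0443 × 18.5) / [18.5 × (0.453 × 6.11 − 0.0443) − 1] = 63.68 / 49.39 = 1.290 mg/L.
Correct the yield for decay: Y_obs = Y/(1 + k_d θ_c) = 0.453 / (1 + 0.0443 × 18.5) = 0.453 / 1.820 = 0.2490.
Substrate removed = Q·(S₀ − S) = 1170 m³/d × (1620 − 1.29) g/m³ = 1.89×10^6 g/d = 1894 kg/d.
So the net sludge growth is P_X = 0.2490 × 1894 = 471.5 kg VSS/d.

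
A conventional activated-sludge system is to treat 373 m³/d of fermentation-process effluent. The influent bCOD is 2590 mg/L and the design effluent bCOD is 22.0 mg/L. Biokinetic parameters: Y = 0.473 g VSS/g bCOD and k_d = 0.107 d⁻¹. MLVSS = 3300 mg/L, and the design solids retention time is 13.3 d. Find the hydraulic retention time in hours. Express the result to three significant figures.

τ ≈ 48.5 h

Steady-state biomass mass balance: V·X·(1 + k_d·θ_c) = Y·Q·(S₀ − S)·θ_c, so V = 0.473 × 373 × (2590 − 22.0) × 13.3 / [3300 × (1 + 0.107 × 13.3)] = 6.03×10^6 / 7996 = 753.6 m³.
HRT = V/Q = 753.6 m³ / 373 m³·d⁻¹ = 2.020 d × 24 = 48.49 h.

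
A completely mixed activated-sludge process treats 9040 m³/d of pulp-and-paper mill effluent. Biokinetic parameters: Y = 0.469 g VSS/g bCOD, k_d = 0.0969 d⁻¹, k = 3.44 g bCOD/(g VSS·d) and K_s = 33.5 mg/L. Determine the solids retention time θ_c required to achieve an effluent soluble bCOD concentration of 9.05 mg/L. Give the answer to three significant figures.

From 1/θ_c = Y·k·S/(K_s + S) − k_d: Y·k·S/(K_s+S) = 0.469 × 3.44 × 9.05 / (33.5 + 9.05) = 0.3431 d⁻¹.
θ_c = 1/(μ − k_d) = 1/(0.3431 − 0.0969) = 1/0.2462 = 4.061 d.

θ_c ≈ 4.06 d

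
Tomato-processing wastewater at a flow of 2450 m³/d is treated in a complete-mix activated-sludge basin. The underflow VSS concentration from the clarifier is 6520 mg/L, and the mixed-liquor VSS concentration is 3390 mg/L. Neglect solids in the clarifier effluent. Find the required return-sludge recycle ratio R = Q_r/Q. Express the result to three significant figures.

Solids balance on the clarifier gives (1+R)X = R·X_r, so R = X/(X_r − X) = 3390 / (6520 − 3390) = 1.083.

R ≈ 1.08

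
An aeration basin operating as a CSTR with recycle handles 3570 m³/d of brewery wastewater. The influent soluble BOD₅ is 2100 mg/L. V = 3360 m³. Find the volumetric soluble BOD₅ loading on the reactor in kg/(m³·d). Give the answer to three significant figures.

L_v = Q S₀ / V = 3570 × 2100 × 10⁻³ / 3360 = 2.231 kg/(m³·d).

L_v ≈ 2.23 kg soluble BOD₅/(m³·d)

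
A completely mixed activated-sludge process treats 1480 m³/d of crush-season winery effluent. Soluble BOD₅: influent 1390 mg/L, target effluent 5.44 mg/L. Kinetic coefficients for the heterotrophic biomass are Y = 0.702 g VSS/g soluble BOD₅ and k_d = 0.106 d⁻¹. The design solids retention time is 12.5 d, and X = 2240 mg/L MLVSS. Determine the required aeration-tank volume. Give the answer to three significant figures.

V ≈ 3450 m³

From the SRT design equation V = Y Q (S₀−S) θ_c / [X (1 + k_d θ_c)] = 0.702 × 1480 × (1390 − 5.44) × 12.5 / [2240 × (1 + 0.106 × 12.5)] = 1.8×10^7 / 5208 = 3453 m³.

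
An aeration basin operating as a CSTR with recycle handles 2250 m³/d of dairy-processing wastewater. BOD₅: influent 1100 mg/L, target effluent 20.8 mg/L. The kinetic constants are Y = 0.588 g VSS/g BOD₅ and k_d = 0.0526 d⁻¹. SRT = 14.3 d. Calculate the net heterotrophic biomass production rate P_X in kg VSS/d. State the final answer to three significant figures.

Observed yield with endogenous decay: Y_obs = Y / (1 + k_d·θ_c) = 0.588 / (1 + 0.0526 × 14.3) = 0.588 / 1.752 = 0.3356 g VSS/g BOD₅.
ΔS = 1100 − 20.8 = 1079 mg/L, so the substrate removal rate is 2250 × 1079/1000 = 2428 kg BOD₅/d.
Biomass produced: P_X = Y_obs·Q·ΔS = 0.3356 × 2428 ≈ 814.9 kg VSS/d.

P_X ≈ 815 kg VSS/d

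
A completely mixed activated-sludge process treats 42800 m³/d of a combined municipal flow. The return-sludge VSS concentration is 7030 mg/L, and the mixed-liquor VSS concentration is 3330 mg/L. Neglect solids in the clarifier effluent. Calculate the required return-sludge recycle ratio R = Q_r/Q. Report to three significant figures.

R ≈ 0.900

Mass balance around the secondary clarifier (neglecting effluent solids): R = X / (X_r − X) = 3330 / (7030 − 3330) = 0.9000.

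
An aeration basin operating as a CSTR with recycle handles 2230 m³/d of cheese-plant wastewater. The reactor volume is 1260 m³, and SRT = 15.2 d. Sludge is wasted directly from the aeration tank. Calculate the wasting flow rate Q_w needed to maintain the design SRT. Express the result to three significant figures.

Q_w ≈ 82.9 m³/d

For wasting at MLVSS concentration, Q_w = V/θ_c = 1260/15.2 = 82.89 m³/d.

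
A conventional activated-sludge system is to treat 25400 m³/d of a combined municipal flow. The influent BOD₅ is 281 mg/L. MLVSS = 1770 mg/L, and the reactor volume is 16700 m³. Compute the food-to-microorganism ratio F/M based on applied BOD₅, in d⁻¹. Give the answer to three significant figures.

Food-to-microorganism ratio F/M = Q S₀ / (V X) = 25400 × 281 / (16700 × 1770) = 0.2415 d⁻¹.

F/M ≈ 0.241 d⁻¹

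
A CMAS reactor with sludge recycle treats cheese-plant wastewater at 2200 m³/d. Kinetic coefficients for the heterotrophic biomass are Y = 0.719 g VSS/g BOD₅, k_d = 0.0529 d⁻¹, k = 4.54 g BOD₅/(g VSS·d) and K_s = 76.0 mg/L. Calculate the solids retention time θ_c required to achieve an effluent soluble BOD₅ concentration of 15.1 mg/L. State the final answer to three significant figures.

At the target effluent, Y k S/(K_s+S) = 0.719×4.54×15.1/91.10 = 0.5411 d⁻¹.
1/θ_c = 0.5411 − 0.0529 = 0.4882 d⁻¹, so θ_c = 2.049 d.

θ_c ≈ 2.05 d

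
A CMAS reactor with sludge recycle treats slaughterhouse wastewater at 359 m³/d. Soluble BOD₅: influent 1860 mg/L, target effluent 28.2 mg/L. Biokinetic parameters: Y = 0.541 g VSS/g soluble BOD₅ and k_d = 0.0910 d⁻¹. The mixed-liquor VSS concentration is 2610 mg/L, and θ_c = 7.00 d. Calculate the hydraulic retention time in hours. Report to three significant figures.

Rearranging the biomass balance for a CMAS with decay, V = Y·Q·ΔS·θ_c / [X·(1+k_d θ_c)] = 0.541 × 359 × (1860 − 28.2) × 7.00 / [2610 × (1 + 0.0910 × 7.00)] = 2.49×10^6 / 4273 = 582.9 m³.
τ = V/Q = 582.9/359 = 1.624 d, or 38.97 h.

τ ≈ 39.0 h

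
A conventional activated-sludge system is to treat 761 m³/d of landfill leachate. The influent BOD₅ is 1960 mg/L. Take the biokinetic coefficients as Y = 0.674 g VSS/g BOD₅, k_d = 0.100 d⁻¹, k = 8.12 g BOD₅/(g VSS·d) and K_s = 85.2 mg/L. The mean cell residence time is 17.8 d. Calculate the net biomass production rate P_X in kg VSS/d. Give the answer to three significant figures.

P_X ≈ 361 kg VSS/d

For a completely mixed reactor with recycle the Lawrence–McCarty relation gives S = K_s·(1 + k_d·θ_c) / [θ_c·(Y·k − k_d) − 1] = 85.2 × (1 + 0.100 × 17.8) / [17.8 × (0.674 × 8.12 − 0.100) − 1] = 236.9 / 94.64 = 2.503 mg/L.
The observed yield is Y_obs = Y/(1 + k_d·θ_c) = 0.674 / (1 + 0.100 × 17.8) = 0.674 / 2.780 = 0.2424 g VSS per g BOD₅ removed.
Mass of BOD₅ removed per day: Q(S₀ − S) = 761 × 1958 g/m³ = 1490 kg/d.
Net biomass production P_X = Y_obs × Q·(S₀ − S) = 0.2424 × 1490 = 361.2 kg VSS/d.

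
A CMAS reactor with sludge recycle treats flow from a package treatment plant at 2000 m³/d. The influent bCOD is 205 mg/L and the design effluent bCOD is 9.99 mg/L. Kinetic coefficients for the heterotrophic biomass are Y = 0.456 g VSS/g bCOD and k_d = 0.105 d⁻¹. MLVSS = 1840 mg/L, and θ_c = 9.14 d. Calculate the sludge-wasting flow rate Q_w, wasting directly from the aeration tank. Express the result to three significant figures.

From the SRT design equation V = Y Q (S₀−S) θ_c / [X (1 + k_d θ_c)] = 0.456 × 2000 × (205 − 9.99) × 9.14 / [1840 × (1 + 0.105 × 9.14)] = 1.63×10^6 / 3606 = 450.8 m³.
Wasting from the aeration tank: Q_w = V / θ_c = 450.8 / 9.14 = 49.32 m³/d.

Q_w ≈ 49.3 m³/d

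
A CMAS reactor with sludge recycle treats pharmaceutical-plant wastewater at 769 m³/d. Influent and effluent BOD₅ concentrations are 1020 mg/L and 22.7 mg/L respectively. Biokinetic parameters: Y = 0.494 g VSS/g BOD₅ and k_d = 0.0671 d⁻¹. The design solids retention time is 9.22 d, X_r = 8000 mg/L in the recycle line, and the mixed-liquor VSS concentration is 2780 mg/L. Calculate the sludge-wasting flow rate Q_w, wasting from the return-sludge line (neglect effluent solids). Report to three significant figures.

Q_w ≈ 29.3 m³/d

Rearranging the biomass balance for a CMAS with decay, V = Y·Q·ΔS·θ_c / [X·(1+k_d θ_c)] = 0.494 × 769 × (1020 − 22.7) × 9.22 / [2780 × (1 + 0.0671 × 9.22)] = 3.49×10^6 / 4500 = 776.3 m³.
Q_w = (V·X)/(θ_c X_r) = 776.3 × 2780 / (9.22 × 8000) = 29.26 m³/d.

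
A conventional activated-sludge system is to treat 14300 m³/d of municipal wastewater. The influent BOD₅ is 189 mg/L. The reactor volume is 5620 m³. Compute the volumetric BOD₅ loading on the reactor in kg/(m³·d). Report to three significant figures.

L_v ≈ 0.481 kg BOD₅/(m³·d)

Applied BOD₅ load per unit volume = Q·S₀/V = (14300 × 189/1000)/5620 = 0.4809 kg BOD₅·m⁻³·d⁻¹.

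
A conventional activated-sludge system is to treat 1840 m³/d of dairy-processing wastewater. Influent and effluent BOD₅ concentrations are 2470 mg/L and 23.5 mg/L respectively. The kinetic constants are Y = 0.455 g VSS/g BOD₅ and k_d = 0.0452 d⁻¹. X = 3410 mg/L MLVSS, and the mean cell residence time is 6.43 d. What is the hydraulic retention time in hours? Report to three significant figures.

Steady-state biomass mass balance: V·X·(1 + k_d·θ_c) = Y·Q·(S₀ − S)·θ_c, so V = 0.455 × 1840 × (2470 − 23.5) × 6.43 / [3410 × (1 + 0.0452 × 6.43)] = 1.32×10^7 / 4401 = 2992 m³.
Hydraulic retention time τ = V/Q = 2992 / 1840 = 1.626 d = 39.03 h.

τ ≈ 39.0 h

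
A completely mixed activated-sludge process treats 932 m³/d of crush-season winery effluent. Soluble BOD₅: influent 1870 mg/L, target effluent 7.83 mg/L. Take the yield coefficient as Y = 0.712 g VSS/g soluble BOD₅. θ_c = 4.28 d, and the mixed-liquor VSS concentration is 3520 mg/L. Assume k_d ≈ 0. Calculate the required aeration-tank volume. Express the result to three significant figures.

V ≈ 1500 m³

V·X = Y·Q·ΔS·θ_c gives V = 0.712 × 932 × (1870 − 7.83) × 4.28 / 3520 = 1503 m³.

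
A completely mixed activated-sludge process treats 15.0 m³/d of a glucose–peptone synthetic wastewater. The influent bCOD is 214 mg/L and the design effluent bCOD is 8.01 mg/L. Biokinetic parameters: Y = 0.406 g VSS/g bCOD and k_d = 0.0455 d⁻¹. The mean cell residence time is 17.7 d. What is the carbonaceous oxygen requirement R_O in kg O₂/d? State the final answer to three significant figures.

Correct the yield for decay: Y_obs = Y/(1 + k_d θ_c) = 0.406 / (1 + 0.0455 × 17.7) = 0.406 / 1.805 = 0.2249.
ΔS = 214 − 8.01 = 206.0 mg/L, so the substrate removal rate is 15.0 × 206.0/1000 = 3.090 kg bCOD/d.
Biomass synthesised: P_X = Y_obs × 3.090 = 0.6949 kg VSS/d.
R_O = Q·(S₀ − S) − 1.42·P_X = 3.090 − 1.42 × 0.6949 = 2.103 kg O₂/d.

R_O ≈ 2.10 kg O₂/d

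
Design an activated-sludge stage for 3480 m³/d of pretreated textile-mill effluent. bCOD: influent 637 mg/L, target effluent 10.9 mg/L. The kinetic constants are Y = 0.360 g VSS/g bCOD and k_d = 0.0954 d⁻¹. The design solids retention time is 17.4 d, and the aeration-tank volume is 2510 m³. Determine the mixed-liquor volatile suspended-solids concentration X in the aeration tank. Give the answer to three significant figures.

Solving the biomass balance for X: X = Y Q (S₀−S) θ_c / [V (1+k_d θ_c)] = 0.360 × 3480 × (637 − 10.9) × 17.4 / [2510 × (1 + 0.0954 × 17.4)] = 2044 mg/L.

X ≈ 2040 mg/L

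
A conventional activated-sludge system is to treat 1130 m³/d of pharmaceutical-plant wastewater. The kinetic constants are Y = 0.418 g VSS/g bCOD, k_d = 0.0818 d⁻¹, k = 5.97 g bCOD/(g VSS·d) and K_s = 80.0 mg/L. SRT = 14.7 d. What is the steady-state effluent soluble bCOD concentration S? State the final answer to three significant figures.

From the Monod/SRT balance for a CMAS, S = K_s·(1+k_d θ_c)/[θ_c·(Y k − k_d) − 1] = 80.0 × (1 + 0.0818 × 14.7) / [14.7 × (0.418 × 5.97 − 0.0818) − 1] = 176.2 / 34.48 = 5.110 mg/L.

S ≈ 5.11 mg/L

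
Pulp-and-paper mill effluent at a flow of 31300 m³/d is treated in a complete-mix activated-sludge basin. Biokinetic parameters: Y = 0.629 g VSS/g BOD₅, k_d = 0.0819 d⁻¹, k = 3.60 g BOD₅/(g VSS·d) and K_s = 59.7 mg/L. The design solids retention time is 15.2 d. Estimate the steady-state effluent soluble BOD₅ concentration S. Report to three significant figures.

S ≈ 4.17 mg/L

For a completely mixed reactor with recycle the Lawrence–McCarty relation gives S = K_s·(1 + k_d·θ_c) / [θ_c·(Y·k − k_d) − 1] = 59.7 × (1 + 0.0819 × 15.2) / [15.2 × (0.629 × 3.60 − 0.0819) − 1] = 134.0 / 32.17 = 4.165 mg/L.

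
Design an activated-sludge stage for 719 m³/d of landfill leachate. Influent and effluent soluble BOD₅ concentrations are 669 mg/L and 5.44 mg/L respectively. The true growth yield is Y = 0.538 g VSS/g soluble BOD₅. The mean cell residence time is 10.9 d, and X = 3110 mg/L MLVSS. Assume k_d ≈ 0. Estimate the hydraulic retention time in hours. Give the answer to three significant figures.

τ ≈ 30.0 h

Biomass mass balance (decay neglected): V·X = Y·Q·(S₀ − S)·θ_c, so V = 0.538 × 719 × (669 − 5.44) × 10.9 / 3110 = 899.6 m³.
τ = V/Q = 899.6/719 = 1.251 d, or 30.03 h.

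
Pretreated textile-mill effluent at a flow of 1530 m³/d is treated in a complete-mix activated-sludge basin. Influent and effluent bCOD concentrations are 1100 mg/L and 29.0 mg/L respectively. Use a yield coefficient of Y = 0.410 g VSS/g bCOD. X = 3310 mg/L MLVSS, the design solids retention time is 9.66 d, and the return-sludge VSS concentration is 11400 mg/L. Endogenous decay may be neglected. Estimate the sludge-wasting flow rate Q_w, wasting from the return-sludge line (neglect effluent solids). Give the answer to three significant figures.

Q_w ≈ 58.9 m³/d

With k_d = 0 the design equation reduces to V = Y Q (S₀−S) θ_c / X = 0.410 × 1530 × (1100 − 29.0) × 9.66 / 3310 = 1961 m³.
Q_w = (V·X)/(θ_c X_r) = 1961 × 3310 / (9.66 × 11400) = 58.93 m³/d.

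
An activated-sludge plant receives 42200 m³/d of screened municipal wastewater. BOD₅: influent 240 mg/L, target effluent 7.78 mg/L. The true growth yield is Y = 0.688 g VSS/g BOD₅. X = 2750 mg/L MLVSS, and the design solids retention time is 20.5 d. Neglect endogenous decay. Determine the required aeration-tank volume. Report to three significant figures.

V·X = Y·Q·ΔS·θ_c gives V = 0.688 × 42200 × (240 − 7.78) × 20.5 / 2750 = 50260 m³.

V ≈ 50300 m³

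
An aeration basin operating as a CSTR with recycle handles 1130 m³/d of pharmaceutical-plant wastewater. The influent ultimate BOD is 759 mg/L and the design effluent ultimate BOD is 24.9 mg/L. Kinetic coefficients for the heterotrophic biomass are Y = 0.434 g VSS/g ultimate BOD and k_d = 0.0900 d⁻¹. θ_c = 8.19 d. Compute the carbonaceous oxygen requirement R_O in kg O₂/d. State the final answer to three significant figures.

Y_obs = Y / (1 + k_d θ_c) = 0.434 / (1 + 0.0900 × 8.19) = 0.434 / 1.737 = 0.2498.
Q·(S₀ − S) = 1130 × (759 − 24.9) × 10⁻³ = 829.5 kg/d removed.
Net sludge production P_X = 0.2498 × 829.5 = 207.3 kg VSS/d.
R_O = Q·ΔS − 1.42 P_X = 829.5 − 294.3 = 535.2 kg O₂/d.

R_O ≈ 535 kg O₂/d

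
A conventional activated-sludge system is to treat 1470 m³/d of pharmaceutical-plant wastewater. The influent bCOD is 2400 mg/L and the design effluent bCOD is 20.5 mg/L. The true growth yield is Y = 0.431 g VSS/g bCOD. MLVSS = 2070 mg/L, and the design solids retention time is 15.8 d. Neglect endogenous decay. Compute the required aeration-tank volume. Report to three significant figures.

With k_d = 0 the design equation reduces to V = Y Q (S₀−S) θ_c / X = 0.431 × 1470 × (2400 − 20.5) × 15.8 / 2070 = 11507 m³.

V ≈ 11500 m³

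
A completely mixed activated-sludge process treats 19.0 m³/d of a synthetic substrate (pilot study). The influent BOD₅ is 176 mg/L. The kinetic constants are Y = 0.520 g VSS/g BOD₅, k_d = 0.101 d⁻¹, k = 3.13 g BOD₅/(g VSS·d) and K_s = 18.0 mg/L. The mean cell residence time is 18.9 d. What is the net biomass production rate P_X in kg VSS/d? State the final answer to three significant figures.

P_X ≈ 0.591 kg VSS/d

For a completely mixed reactor with recycle the Lawrence–McCarty relation gives S = K_s·(1 + k_d·θ_c) / [θ_c·(Y·k − k_d) − 1] = 18.0 × (1 + 0.101 × 18.9) / [18.9 × (0.520 × 3.13 − 0.101) − 1] = 52.36 / 27.85 = 1.880 mg/L.
Correct the yield for decay: Y_obs = Y/(1 + k_d θ_c) = 0.520 / (1 + 0.101 × 18.9) = 0.520 / 2.909 = 0.1788.
ΔS = 176 − 1.88 = 174.1 mg/L, so the substrate removal rate is 19.0 × 174.1/1000 = 3.308 kg BOD₅/d.
Biomass produced: P_X = Y_obs·Q·ΔS = 0.1788 × 3.308 ≈ 0.5914 kg VSS/d.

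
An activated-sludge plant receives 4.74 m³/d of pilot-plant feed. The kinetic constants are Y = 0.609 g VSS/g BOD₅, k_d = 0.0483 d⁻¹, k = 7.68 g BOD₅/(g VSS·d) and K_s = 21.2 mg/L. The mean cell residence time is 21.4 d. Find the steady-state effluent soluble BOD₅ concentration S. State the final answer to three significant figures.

Effluent substrate depends only on kinetics and SRT: S = K_s(1 + k_d θ_c) / [θ_c(Yk − k_d) − 1] = 21.2 × (1 + 0.0483 × 21.4) / [21.4 × (0.609 × 7.68 − 0.0483) − 1] = 43.11 / 98.06 = 0.4397 mg/L.

S ≈ 0.440 mg/L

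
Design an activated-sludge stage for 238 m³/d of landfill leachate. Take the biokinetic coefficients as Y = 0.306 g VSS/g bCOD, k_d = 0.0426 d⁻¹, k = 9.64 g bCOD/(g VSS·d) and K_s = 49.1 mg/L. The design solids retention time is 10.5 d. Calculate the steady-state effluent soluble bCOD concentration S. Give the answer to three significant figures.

Effluent substrate depends only on kinetics and SRT: S = K_s(1 + k_d θ_c) / [θ_c(Yk − k_d) − 1] = 49.1 × (1 + 0.0426 × 10.5) / [10.5 × (0.306 × 9.64 − 0.0426) − 1] = 71.06 / 29.53 = 2.407 mg/L.

S ≈ 2.41 mg/L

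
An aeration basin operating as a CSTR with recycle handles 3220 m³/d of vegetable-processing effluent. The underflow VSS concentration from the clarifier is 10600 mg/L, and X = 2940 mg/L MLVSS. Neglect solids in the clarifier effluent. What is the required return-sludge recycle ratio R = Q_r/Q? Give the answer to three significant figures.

R ≈ 0.384

Solids balance on the clarifier gives (1+R)X = R·X_r, so R = X/(X_r − X) = 2940 / (10600 − 2940) = 0.3838.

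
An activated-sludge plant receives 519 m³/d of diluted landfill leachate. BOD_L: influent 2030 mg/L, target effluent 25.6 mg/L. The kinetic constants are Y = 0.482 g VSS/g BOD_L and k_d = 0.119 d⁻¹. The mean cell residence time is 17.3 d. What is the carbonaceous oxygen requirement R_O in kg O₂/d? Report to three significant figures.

Observed yield with endogenous decay: Y_obs = Y / (1 + k_d·θ_c) = 0.482 / (1 + 0.119 × 17.3) = 0.482 / 3.059 = 0.1576 g VSS/g BOD_L.
ΔS = 2030 − 25.6 = 2004 mg/L, so the substrate removal rate is 519 × 2004/1000 = 1040 kg BOD_L/d.
P_X = Y_obs·Q·(S₀ − S) = 0.1576 × 1040 = 163.9 kg VSS/d.
R_O = Q·ΔS − 1.42 P_X = 1040 − 232.8 = 807.5 kg O₂/d.

R_O ≈ 808 kg O₂/d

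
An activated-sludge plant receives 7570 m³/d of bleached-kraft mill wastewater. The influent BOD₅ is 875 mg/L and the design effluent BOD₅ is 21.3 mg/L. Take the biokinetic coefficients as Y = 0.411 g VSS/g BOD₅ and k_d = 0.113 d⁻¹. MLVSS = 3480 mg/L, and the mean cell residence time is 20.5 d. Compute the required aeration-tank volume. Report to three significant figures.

V ≈ 4720 m³

Rearranging the biomass balance for a CMAS with decay, V = Y·Q·ΔS·θ_c / [X·(1+k_d θ_c)] = 0.411 × 7570 × (875 − 21.3) × 20.5 / [3480 × (1 + 0.113 × 20.5)] = 5.44×10^7 / 11541 = 4718 m³.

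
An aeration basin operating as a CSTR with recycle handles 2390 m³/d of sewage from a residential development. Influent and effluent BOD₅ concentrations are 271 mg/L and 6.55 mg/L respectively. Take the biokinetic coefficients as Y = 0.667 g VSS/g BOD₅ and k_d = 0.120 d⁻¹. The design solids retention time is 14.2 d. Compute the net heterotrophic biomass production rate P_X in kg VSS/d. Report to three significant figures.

P_X ≈ 156 kg VSS/d

The observed yield is Y_obs = Y/(1 + k_d·θ_c) = 0.667 / (1 + 0.120 × 14.2) = 0.667 / 2.704 = 0.2467 g VSS per g BOD₅ removed.
Mass of BOD₅ removed per day: Q(S₀ − S) = 2390 × 264.4 g/m³ = 632.0 kg/d.
Biomass produced: P_X = Y_obs·Q·ΔS = 0.2467 × 632.0 ≈ 155.9 kg VSS/d.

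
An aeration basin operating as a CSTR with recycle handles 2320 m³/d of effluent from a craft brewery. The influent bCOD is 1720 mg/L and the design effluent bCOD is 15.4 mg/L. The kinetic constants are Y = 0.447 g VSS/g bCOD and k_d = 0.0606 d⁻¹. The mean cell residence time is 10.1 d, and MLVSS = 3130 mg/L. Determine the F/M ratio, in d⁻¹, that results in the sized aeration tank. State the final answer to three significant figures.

F/M ≈ 0.360 d⁻¹

From the SRT design equation V = Y Q (S₀−S) θ_c / [X (1 + k_d θ_c)] = 0.447 × 2320 × (1720 − 15.4) × 10.1 / [3130 × (1 + 0.0606 × 10.1)] = 1.79×10^7 / 5046 = 3538 m³.
Food-to-microorganism ratio F/M = Q S₀ / (V X) = 2320 × 1720 / (3538 × 3130) = 0.3603 d⁻¹.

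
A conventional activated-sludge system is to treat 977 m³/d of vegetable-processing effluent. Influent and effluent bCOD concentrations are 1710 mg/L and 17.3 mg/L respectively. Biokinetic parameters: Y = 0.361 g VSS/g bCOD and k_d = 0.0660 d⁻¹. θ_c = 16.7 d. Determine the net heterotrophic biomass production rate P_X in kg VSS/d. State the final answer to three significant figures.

P_X ≈ 284 kg VSS/d

The observed yield is Y_obs = Y/(1 + k_d·θ_c) = 0.361 / (1 + 0.0660 × 16.7) = 0.361 / 2.102 = 0.1717 g VSS per g bCOD removed.
ΔS = 1710 − 17.3 = 1693 mg/L, so the substrate removal rate is 977 × 1693/1000 = 1654 kg bCOD/d.
So the net sludge growth is P_X = 0.1717 × 1654 = 284.0 kg VSS/d.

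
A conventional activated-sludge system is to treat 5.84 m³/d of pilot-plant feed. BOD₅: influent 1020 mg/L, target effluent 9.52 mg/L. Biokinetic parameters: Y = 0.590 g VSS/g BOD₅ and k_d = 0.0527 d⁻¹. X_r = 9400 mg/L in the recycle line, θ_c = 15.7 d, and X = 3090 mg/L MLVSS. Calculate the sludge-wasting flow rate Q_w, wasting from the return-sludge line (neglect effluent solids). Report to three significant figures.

Rearranging the biomass balance for a CMAS with decay, V = Y·Q·ΔS·θ_c / [X·(1+k_d θ_c)] = 0.590 × 5.84 × (1020 − 9.52) × 15.7 / [3090 × (1 + 0.0527 × 15.7)] = 5.47×10^4 / 5647 = 9.681 m³.
θ_c = V·X/(Q_w·X_r) when wasting from the recycle, so Q_w = V·X/(θ_c·X_r) = 9.681 × 3090 / (15.7 × 9400) = 0.2027 m³/d.

Q_w ≈ 0.203 m³/d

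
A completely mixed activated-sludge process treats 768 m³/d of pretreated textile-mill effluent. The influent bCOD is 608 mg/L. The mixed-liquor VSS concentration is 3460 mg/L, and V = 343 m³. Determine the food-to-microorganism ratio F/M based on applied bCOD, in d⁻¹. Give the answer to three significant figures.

F/M ≈ 0.393 d⁻¹

F/M = applied load / biomass = Q·S₀/(V·X) = 768 × 608 / (343.0 × 3460) = 0.3935 d⁻¹.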